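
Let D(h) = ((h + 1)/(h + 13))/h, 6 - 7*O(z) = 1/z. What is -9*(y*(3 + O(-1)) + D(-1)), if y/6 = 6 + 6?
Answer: -2592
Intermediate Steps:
O(z) = 6/7 - 1/(7*z)
y = 72 (y = 6*(6 + 6) = 6*12 = 72)
D(h) = (1 + h)/(h*(13 + h)) (D(h) = ((1 + h)/(13 + h))/h = (1 + h)/(h*(13 + h)))
-9*(y*(3 + O(-1)) + D(-1)) = -9*(72*(3 + (⅐)*(-1 + 6*(-1))/(-1)) + (1 - 1)/((-1)*(13 - 1))) = -9*(72*(3 + (⅐)*(-1)*(-1 - 6)) - 1*0/12) = -9*(72*(3 + (⅐)*(-1)*(-7)) - 1*1/12*0) = -9*(72*(3 + 1) + 0) = -9*(72*4 + 0) = -9*(288 + 0) = -9*288 = -2592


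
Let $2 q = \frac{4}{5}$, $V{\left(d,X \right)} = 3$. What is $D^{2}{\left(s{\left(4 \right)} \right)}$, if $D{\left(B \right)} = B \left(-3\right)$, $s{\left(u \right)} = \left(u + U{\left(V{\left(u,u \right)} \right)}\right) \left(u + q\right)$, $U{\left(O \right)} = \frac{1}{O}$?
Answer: $\frac{81796}{25} \approx 3271.8$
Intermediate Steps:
$q = \frac{2}{5}$ ($q = \frac{4 \cdot \frac{1}{5}}{2} = \frac{1}{2} \cdot \frac{4}{5} = \frac{2}{5} \approx 0.4$)
$s{\left(u \right)} = \left(\frac{1}{3} + u\right) \left(\frac{2}{5} + u\right)$ ($s{\left(u \right)} = \left(u + \frac{1}{3}\right) \left(u + \frac{2}{5}\right) = \left(u + \frac{1}{3}\right) \left(\frac{2}{5} + u\right) = \left(\frac{1}{3} + u\right) \left(\frac{2}{5} + u\right)$)
$D{\left(B \right)} = - 3 B$
$D^{2}{\left(s{\left(4 \right)} \right)} = \left(- 3 \left(\frac{2}{15} + 4^{2} + \frac{11}{15} \cdot 4\right)\right)^{2} = \left(- 3 \left(\frac{2}{15} + 16 + \frac{44}{15}\right)\right)^{2} = \left(\left(-3\right) \frac{286}{15}\right)^{2} = \left(- \frac{286}{5}\right)^{2} = \frac{81796}{25}$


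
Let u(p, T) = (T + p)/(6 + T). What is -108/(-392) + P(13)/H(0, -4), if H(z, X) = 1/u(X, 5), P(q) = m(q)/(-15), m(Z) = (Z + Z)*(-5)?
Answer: 3439/3234 ≈ 1.0634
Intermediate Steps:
m(Z) = -10*Z (m(Z) = (2*Z)*(-5) = -10*Z)
u(p, T) = (T + p)/(6 + T)
P(q) = 2*q/3 (P(q) = -10*q/(-15) = -10*q*(-1/15) = 2*q/3)
H(z, X) = 1/(5/11 + X/11) (H(z, X) = 1/((5 + X)/(6 + 5)) = 1/((5 + X)/11) = 1/(5/11 + X/11))
-108/(-392) + P(13)/H(0, -4) = -108/(-392) + ((⅔)*13)/((11/(5 - 4))) = -108*(-1/392) + 26/(3*((11/1))) = 27/98 + 26/(3*((11*1))) = 27/98 + (26/3)/11 = 27/98 + (26/3)*(1/11) = 27/98 + 26/33 = 3439/3234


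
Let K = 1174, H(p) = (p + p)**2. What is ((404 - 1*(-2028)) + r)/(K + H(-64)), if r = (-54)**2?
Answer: 2674/8779 ≈ 0.30459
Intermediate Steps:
H(p) = 4*p**2 (H(p) = (2*p)**2 = 4*p**2)
r = 2916
((404 - 1*(-2028)) + r)/(K + H(-64)) = ((404 - 1*(-2028)) + 2916)/(1174 + 4*(-64)**2) = ((404 + 2028) + 2916)/(1174 + 4*4096) = (2432 + 2916)/(1174 + 16384) = 5348/17558 = 5348*(1/17558) = 2674/8779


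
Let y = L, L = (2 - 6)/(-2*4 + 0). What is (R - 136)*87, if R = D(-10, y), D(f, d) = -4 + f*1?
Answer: -13050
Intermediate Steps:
L = 1/2 (L = -4/(-8 + 0) = -4/(-8) = -4*(-1/8) = 1/2 ≈ 0.50000)
y = 1/2 ≈ 0.50000
D(f, d) = -4 + f
R = -14 (R = -4 - 10 = -14)
(R - 136)*87 = (-14 - 136)*87 = -150*87 = -13050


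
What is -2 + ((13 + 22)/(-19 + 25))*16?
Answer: 274/3 ≈ 91.333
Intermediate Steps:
-2 + ((13 + 22)/(-19 + 25))*16 = -2 + (35/6)*16 = -2 + 280/3 = 274/3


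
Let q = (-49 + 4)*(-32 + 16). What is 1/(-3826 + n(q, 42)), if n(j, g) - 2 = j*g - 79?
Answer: 1/26337 ≈ 3.7969e-5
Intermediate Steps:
q = 720 (q = -45*(-16) = 720)
n(j, g) = -77 + g*j (n(j, g) = 2 + (j*g - 79) = 2 + (g*j - 79) = 2 + (-79 + g*j) = -77 + g*j)
1/(-3826 + n(q, 42)) = 1/(-3826 + (-77 + 42*720)) = 1/(-3826 + (-77 + 30240)) = 1/(-3826 + 30163) = 1/26337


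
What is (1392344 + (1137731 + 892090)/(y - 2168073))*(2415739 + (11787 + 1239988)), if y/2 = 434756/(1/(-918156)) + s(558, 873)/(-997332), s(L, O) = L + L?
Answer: 3643234478340915667568654234/713458629573517 ≈ 5.1064e+12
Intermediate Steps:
s(L, O) = 2*L
y = -2140370076116838/2681 (y = 2*(434756/(1/(-918156)) + (2*558)/(-997332)) = 2*(434756/(-1/918156) + 1116*(-1/997332)) = 2*(434756*(-918156) - 3/2681) = 2*(-399173829936 - 3/2681) = 2*(-1070185038058419/2681) = -2140370076116838/2681 ≈ -7.9835e+11)
(1392344 + (1137731 + 892090)/(y - 2168073))*(2415739 + (11787 + 1239988)) = (1392344 + (1137731 + 892090)/(-2140370076116838/2681 - 2168073))*(2415739 + (11787 + 1239988)) = (1392344 + 2029821/(-2140375888720551/2681))*(2415739 + 1251775) = (1392344 + 2029821*(-2681/2140375888720551))*3667514 = (1392344 - 1813983367/713458629573517)*3667514 = (993379842133094970481/713458629573517)*3667514 = 3643234478340915667568654234/713458629573517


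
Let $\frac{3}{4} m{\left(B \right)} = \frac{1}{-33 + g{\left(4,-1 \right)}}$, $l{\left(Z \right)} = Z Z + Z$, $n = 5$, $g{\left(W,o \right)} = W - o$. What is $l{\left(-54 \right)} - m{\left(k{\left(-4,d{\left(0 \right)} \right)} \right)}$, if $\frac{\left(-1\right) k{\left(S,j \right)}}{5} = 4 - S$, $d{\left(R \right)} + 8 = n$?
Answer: $\frac{60103}{21} \approx 2862.0$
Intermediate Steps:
$d{\left(R \right)} = -3$ ($d{\left(R \right)} = -8 + 5 = -3$)
$k{\left(S,j \right)} = -20 + 5 S$ ($k{\left(S,j \right)} = - 5 \left(4 - S\right) = -20 + 5 S$)
$l{\left(Z \right)} = Z + Z^{2}$ ($l{\left(Z \right)} = Z^{2} + Z = Z + Z^{2}$)
$m{\left(B \right)} = - \frac{1}{21}$ ($m{\left(B \right)} = \frac{4}{3 \left(-33 + \left(4 - -1\right)\right)} = \frac{4}{3 \left(-33 + \left(4 + 1\right)\right)} = \frac{4}{3 \left(-33 + 5\right)} = \frac{4}{3 \left(-28\right)} = \frac{4}{3} \left(- \frac{1}{28}\right) = - \frac{1}{21}$)
$l{\left(-54 \right)} - m{\left(k{\left(-4,d{\left(0 \right)} \right)} \right)} = - 54 \left(1 - 54\right) - - \frac{1}{21} = \left(-54\right) \left(-53\right) + \frac{1}{21} = 2862 + \frac{1}{21} = \frac{60103}{21}$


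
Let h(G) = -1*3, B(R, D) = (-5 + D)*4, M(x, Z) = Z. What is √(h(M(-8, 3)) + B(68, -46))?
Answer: 3*I*√23 ≈ 14.387*I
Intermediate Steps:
B(R, D) = -20 + 4*D
h(G) = -3
√(h(M(-8, 3)) + B(68, -46)) = √(-3 + (-20 + 4*(-46))) = √(-3 + (-20 - 184)) = √(-3 - 204) = √(-207) = 3*I*√23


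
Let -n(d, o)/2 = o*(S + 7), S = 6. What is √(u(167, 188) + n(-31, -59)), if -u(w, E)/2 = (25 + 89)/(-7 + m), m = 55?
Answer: √6117/2 ≈ 39.106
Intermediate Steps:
u(w, E) = -19/4 (u(w, E) = -2*(25 + 89)/(-7 + 55) = -228/48 = -2*19/8 = -19/4)
n(d, o) = -26*o (n(d, o) = -2*o*(6 + 7) = -2*o*13 = -26*o)
√(u(167, 188) + n(-31, -59)) = √(-19/4 - 26*(-59)) = √(-19/4 + 1534) = √(6117/4) = √6117/2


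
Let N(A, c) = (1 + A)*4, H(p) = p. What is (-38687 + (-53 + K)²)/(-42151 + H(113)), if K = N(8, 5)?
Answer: 19199/21019 ≈ 0.91341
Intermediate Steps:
N(A, c) = 4 + 4*A
K = 36 (K = 4 + 4*8 = 4 + 32 = 36)
(-38687 + (-53 + K)²)/(-42151 + H(113)) = (-38687 + (-53 + 36)²)/(-42151 + 113) = (-38687 + (-17)²)/(-42038) = (-38687 + 289)*(-1/42038) = -38398*(-1/42038) = 19199/21019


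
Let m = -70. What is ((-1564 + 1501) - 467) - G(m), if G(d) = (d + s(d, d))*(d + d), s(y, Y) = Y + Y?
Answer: -29930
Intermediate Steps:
s(y, Y) = 2*Y
G(d) = 6*d² (G(d) = (d + 2*d)*(d + d) = (3*d)*(2*d) = 6*d²)
((-1564 + 1501) - 467) - G(m) = ((-1564 + 1501) - 467) - 6*(-70)² = (-63 - 467) - 6*4900 = -530 - 1*29400 = -530 - 29400 = -29930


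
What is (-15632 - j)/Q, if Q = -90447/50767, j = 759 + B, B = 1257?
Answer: 895936016/90447 ≈ 9905.6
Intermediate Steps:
j = 2016 (j = 759 + 1257 = 2016)
Q = -90447/50767 (Q = -90447*1/50767 = -90447/50767 ≈ -1.7816)
(-15632 - j)/Q = (-15632 - 1*2016)/(-90447/50767) = (-15632 - 2016)*(-50767/90447) = -17648*(-50767/90447) = 895936016/90447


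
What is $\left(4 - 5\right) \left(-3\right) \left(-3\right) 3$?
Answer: $-27$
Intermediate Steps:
$\left(4 - 5\right) \left(-3\right) \left(-3\right) 3 = \left(-1\right) \left(-3\right) \left(-3\right) 3 = 3 \left(-3\right) 3 = \left(-9\right) 3 = -27$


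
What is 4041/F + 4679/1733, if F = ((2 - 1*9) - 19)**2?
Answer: 10166057/1171508 ≈ 8.6777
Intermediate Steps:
F = 676 (F = ((2 - 9) - 19)**2 = (-7 - 19)**2 = (-26)**2 = 676)
4041/F + 4679/1733 = 4041/676 + 4679/1733 = 10166057/1171508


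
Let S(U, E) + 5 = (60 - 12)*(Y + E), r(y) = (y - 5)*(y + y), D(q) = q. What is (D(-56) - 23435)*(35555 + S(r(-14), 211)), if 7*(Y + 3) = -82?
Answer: -7395013782/7 ≈ -1.0564e+9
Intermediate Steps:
Y = -103/7 (Y = -3 + (⅐)*(-82) = -3 - 82/7 = -103/7 ≈ -14.714)
r(y) = 2*y*(-5 + y) (r(y) = (-5 + y)*(2*y) = 2*y*(-5 + y))
S(U, E) = -4979/7 + 48*E (S(U, E) = -5 + (60 - 12)*(-103/7 + E) = -5 + 48*(-103/7 + E) = -5 + (-4944/7 + 48*E) = -4979/7 + 48*E)
(D(-56) - 23435)*(35555 + S(r(-14), 211)) = (-56 - 23435)*(35555 + (-4979/7 + 48*211)) = -23491*(35555 + (-4979/7 + 10128)) = -23491*(35555 + 65917/7) = -23491*314802/7 = -7395013782/7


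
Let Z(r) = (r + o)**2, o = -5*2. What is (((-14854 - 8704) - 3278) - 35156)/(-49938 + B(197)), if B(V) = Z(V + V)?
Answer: -10332/16253 ≈ -0.63570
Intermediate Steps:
o = -10
Z(r) = (-10 + r)**2 (Z(r) = (r - 10)**2 = (-10 + r)**2)
B(V) = (-10 + 2*V)**2 (B(V) = (-10 + (V + V))**2 = (-10 + 2*V)**2)
(((-14854 - 8704) - 3278) - 35156)/(-49938 + B(197)) = (((-14854 - 8704) - 3278) - 35156)/(-49938 + 4*(-5 + 197)**2) = ((-23558 - 3278) - 35156)/(-49938 + 4*192**2) = (-26836 - 35156)/(-49938 + 4*36864) = -61992/(-49938 + 147456) = -61992/97518 = -61992*1/97518 = -10332/16253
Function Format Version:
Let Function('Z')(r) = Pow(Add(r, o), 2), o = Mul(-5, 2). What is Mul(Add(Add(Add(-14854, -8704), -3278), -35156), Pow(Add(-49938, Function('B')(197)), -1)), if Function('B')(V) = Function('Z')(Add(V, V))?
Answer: Rational(-10332, 16253) ≈ -0.63570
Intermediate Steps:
o = -10
Function('Z')(r) = Pow(Add(-10, r), 2) (Function('Z')(r) = Pow(Add(r, -10), 2) = Pow(Add(-10, r), 2))
Function('B')(V) = Pow(Add(-10, Mul(2, V)), 2) (Function('B')(V) = Pow(Add(-10, Add(V, V)), 2) = Pow(Add(-10, Mul(2, V)), 2))
Mul(Add(Add(Add(-14854, -8704), -3278), -35156), Pow(Add(-49938, Function('B')(197)), -1)) = Mul(Add(Add(Add(-14854, -8704), -3278), -35156), Pow(Add(-49938, Mul(4, Pow(Add(-5, 197), 2))), -1)) = Mul(Add(Add(-23558, -3278), -35156), Pow(Add(-49938, Mul(4, Pow(192, 2))), -1)) = Mul(Add(-26836, -35156), Pow(Add(-49938, Mul(4, 36864)), -1)) = Mul(-61992, Pow(Add(-49938, 147456), -1)) = Mul(-61992, Pow(97518, -1)) = Mul(-61992, Rational(1, 97518)) = Rational(-10332, 16253)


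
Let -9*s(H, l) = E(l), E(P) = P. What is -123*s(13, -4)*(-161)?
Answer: 26404/3 ≈ 8801.3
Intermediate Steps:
s(H, l) = -l/9
-123*s(13, -4)*(-161) = -(-41)*(-4)/3*(-161) = -123*4/9*(-161) = -164/3*(-161) = 26404/3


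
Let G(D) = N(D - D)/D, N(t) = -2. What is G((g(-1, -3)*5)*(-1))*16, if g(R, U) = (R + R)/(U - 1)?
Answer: 64/5 ≈ 12.800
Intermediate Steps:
g(R, U) = 2*R/(-1 + U) (g(R, U) = (2*R)/(-1 + U) = 2*R/(-1 + U))
G(D) = -2/D
G((g(-1, -3)*5)*(-1))*16 = -2/(((2*(-1)/(-1 - 3))*5)*(-1))*16 = -2/(((2*(-1)/(-4))*5)*(-1))*16 = -2/(((2*(-1)*(-¼))*5)*(-1))*16 = -2/(((½)*5)*(-1))*16 = -2/((5/2)*(-1))*16 = -2/(-5/2)*16 = -2*(-⅖)*16 = (⅘)*16 = 64/5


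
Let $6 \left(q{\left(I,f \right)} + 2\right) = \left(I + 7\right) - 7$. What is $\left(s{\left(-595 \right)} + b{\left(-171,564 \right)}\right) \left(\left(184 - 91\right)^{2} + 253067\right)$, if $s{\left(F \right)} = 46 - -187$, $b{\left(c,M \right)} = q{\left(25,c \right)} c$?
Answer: $-35985950$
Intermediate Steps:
$q{\left(I,f \right)} = -2 + \frac{I}{6}$ ($q{\left(I,f \right)} = -2 + \frac{\left(I + 7\right) - 7}{6} = -2 + \frac{\left(7 + I\right) - 7}{6} = -2 + \frac{I}{6}$)
$b{\left(c,M \right)} = \frac{13 c}{6}$ ($b{\left(c,M \right)} = \left(-2 + \frac{1}{6} \cdot 25\right) c = \left(-2 + \frac{25}{6}\right) c = \frac{13 c}{6}$)
$s{\left(F \right)} = 233$ ($s{\left(F \right)} = 46 + 187 = 233$)
$\left(s{\left(-595 \right)} + b{\left(-171,564 \right)}\right) \left(\left(184 - 91\right)^{2} + 253067\right) = \left(233 + \frac{13}{6} \left(-171\right)\right) \left(\left(184 - 91\right)^{2} + 253067\right) = \left(233 - \frac{741}{2}\right) \left(93^{2} + 253067\right) = - \frac{275 \left(8649 + 253067\right)}{2} = \left(- \frac{275}{2}\right) 261716 = -35985950$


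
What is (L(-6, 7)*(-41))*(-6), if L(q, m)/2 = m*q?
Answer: -20664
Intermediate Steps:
L(q, m) = 2*m*q (L(q, m) = 2*(m*q) = 2*m*q)
(L(-6, 7)*(-41))*(-6) = ((2*7*(-6))*(-41))*(-6) = -84*(-41)*(-6) = 3444*(-6) = -20664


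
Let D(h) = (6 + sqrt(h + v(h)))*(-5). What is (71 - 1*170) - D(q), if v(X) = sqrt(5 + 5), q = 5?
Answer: -69 + 5*sqrt(5 + sqrt(10)) ≈ -54.715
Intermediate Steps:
v(X) = sqrt(10)
D(h) = -30 - 5*sqrt(h + sqrt(10)) (D(h) = (6 + sqrt(h + sqrt(10)))*(-5) = -30 - 5*sqrt(h + sqrt(10)))
(71 - 1*170) - D(q) = (71 - 1*170) - (-30 - 5*sqrt(5 + sqrt(10))) = (71 - 170) + (30 + 5*sqrt(5 + sqrt(10))) = -99 + (30 + 5*sqrt(5 + sqrt(10))) = -69 + 5*sqrt(5 + sqrt(10))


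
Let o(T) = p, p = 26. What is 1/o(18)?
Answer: 1/26 ≈ 0.038462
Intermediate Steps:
o(T) = 26
1/o(18) = 1/26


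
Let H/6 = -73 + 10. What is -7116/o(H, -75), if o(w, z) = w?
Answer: 1186/63 ≈ 18.825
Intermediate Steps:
H = -378 (H = 6*(-73 + 10) = 6*(-63) = -378)
-7116/o(H, -75) = -7116/(-378) = -7116*(-1/378) = 1186/63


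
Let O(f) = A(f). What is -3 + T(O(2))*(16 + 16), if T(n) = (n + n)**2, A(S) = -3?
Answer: 1149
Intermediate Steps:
O(f) = -3
T(n) = 4*n**2 (T(n) = (2*n)**2 = 4*n**2)
-3 + T(O(2))*(16 + 16) = -3 + (4*(-3)**2)*(16 + 16) = -3 + (4*9)*32 = -3 + 36*32 = -3 + 1152 = 1149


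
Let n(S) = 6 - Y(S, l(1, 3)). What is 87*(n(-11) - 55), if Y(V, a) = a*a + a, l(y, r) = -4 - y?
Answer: -6003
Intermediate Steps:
Y(V, a) = a + a**2 (Y(V, a) = a**2 + a = a + a**2)
n(S) = -14 (n(S) = 6 - (-4 - 1*1)*(1 + (-4 - 1*1)) = 6 - (-4 - 1)*(1 + (-4 - 1)) = 6 - (-5)*(1 - 5) = 6 - (-5)*(-4) = 6 - 1*20 = 6 - 20 = -14)
87*(n(-11) - 55) = 87*(-14 - 55) = 87*(-69) = -6003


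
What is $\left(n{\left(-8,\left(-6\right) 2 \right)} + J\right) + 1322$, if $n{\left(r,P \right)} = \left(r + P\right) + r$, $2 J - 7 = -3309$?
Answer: $-357$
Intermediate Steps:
$J = -1651$ ($J = \frac{7}{2} + \frac{1}{2} \left(-3309\right) = \frac{7}{2} - \frac{3309}{2} = -1651$)
$n{\left(r,P \right)} = P + 2 r$ ($n{\left(r,P \right)} = \left(P + r\right) + r = P + 2 r$)
$\left(n{\left(-8,\left(-6\right) 2 \right)} + J\right) + 1322 = \left(\left(\left(-6\right) 2 + 2 \left(-8\right)\right) - 1651\right) + 1322 = \left(\left(-12 - 16\right) - 1651\right) + 1322 = \left(-28 - 1651\right) + 1322 = -1679 + 1322 = -357$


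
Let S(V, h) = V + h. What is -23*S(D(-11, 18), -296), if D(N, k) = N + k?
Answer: 6647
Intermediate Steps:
-23*S(D(-11, 18), -296) = -23*((-11 + 18) - 296) = -23*(7 - 296) = -23*(-289) = 6647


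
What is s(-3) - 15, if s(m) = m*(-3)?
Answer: -6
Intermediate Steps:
s(m) = -3*m
s(-3) - 15 = -3*(-3) - 15 = 9 - 15 = -6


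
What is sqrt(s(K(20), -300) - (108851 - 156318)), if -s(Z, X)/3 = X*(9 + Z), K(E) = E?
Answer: sqrt(73567) ≈ 271.23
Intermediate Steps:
s(Z, X) = -3*X*(9 + Z)
sqrt(s(K(20), -300) - (108851 - 156318)) = sqrt(-3*(-300)*(9 + 20) - (108851 - 156318)) = sqrt(-3*(-300)*29 - 1*(-47467)) = sqrt(26100 + 47467) = sqrt(73567)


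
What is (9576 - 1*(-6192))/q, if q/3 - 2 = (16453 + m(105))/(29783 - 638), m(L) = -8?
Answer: 30637224/14947 ≈ 2049.7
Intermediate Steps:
q = 14947/1943 (q = 6 + 3*((16453 - 8)/(29783 - 638)) = 6 + 3*(16445/29145) = 6 + 3*(16445*(1/29145)) = 6 + 3*(3289/5829) = 6 + 3289/1943 = 14947/1943 ≈ 7.6927)
(9576 - 1*(-6192))/q = (9576 - 1*(-6192))/(14947/1943) = (9576 + 6192)*(1943/14947) = 15768*(1943/14947) = 30637224/14947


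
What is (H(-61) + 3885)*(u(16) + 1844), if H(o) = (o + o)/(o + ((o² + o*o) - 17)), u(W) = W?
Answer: 13303193370/1841 ≈ 7.2261e+6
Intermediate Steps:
H(o) = 2*o/(-17 + o + 2*o²) (H(o) = (2*o)/(o + ((o² + o²) - 17)) = (2*o)/(o + (2*o² - 17)) = (2*o)/(o + (-17 + 2*o²)) = (2*o)/(-17 + o + 2*o²) = 2*o/(-17 + o + 2*o²))
(H(-61) + 3885)*(u(16) + 1844) = (2*(-61)/(-17 - 61 + 2*(-61)²) + 3885)*(16 + 1844) = (2*(-61)/(-17 - 61 + 2*3721) + 3885)*1860 = (2*(-61)/(-17 - 61 + 7442) + 3885)*1860 = (2*(-61)/7364 + 3885)*1860 = (2*(-61)*(1/7364) + 3885)*1860 = (-61/3682 + 3885)*1860 = (14304509/3682)*1860 = 13303193370/1841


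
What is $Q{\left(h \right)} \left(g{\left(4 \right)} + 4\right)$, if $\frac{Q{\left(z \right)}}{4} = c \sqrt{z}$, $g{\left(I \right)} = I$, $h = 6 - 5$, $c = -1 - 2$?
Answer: $-96$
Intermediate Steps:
$c = -3$
$h = 1$
$Q{\left(z \right)} = - 12 \sqrt{z}$ ($Q{\left(z \right)} = 4 \left(- 3 \sqrt{z}\right) = - 12 \sqrt{z}$)
$Q{\left(h \right)} \left(g{\left(4 \right)} + 4\right) = - 12 \sqrt{1} \left(4 + 4\right) = \left(-12\right) 1 \cdot 8 = \left(-12\right) 8 = -96$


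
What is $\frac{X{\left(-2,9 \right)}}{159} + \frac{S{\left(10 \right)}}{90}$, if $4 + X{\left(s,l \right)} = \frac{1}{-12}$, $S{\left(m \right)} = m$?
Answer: $\frac{163}{1908} \approx 0.08543$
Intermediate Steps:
$X{\left(s,l \right)} = - \frac{49}{12}$ ($X{\left(s,l \right)} = -4 + \frac{1}{-12} = -4 - \frac{1}{12} = - \frac{49}{12}$)
$\frac{X{\left(-2,9 \right)}}{159} + \frac{S{\left(10 \right)}}{90} = - \frac{49}{12 \cdot 159} + \frac{10}{90} = \left(- \frac{49}{12}\right) \frac{1}{159} + 10 \cdot \frac{1}{90} = - \frac{49}{1908} + \frac{1}{9} = \frac{163}{1908}$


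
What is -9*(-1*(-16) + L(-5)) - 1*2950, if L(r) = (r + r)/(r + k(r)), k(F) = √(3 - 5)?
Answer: -9332/3 - 10*I*√2/3 ≈ -3110.7 - 4.714*I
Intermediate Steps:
k(F) = I*√2 (k(F) = √(-2) = I*√2)
L(r) = 2*r/(r + I*√2) (L(r) = (r + r)/(r + I*√2) = (2*r)/(r + I*√2) = 2*r/(r + I*√2))
-9*(-1*(-16) + L(-5)) - 1*2950 = -9*(-1*(-16) + 2*(-5)/(-5 + I*√2)) - 1*2950 = -9*(16 - 10/(-5 + I*√2)) - 2950 = (-144 + 90/(-5 + I*√2)) - 2950 = -3094 + 90/(-5 + I*√2)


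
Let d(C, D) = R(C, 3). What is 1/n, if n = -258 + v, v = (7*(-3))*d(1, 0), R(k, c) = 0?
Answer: -1/258 ≈ -0.0038760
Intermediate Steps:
d(C, D) = 0
v = 0 (v = (7*(-3))*0 = -21*0 = 0)
n = -258 (n = -258 + 0 = -258)
1/n = 1/(-258) = -1/258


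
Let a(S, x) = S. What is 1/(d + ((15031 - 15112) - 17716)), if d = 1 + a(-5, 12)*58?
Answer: -1/18086 ≈ -5.5291e-5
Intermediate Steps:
d = -289 (d = 1 - 5*58 = 1 - 290 = -289)
1/(d + ((15031 - 15112) - 17716)) = 1/(-289 + ((15031 - 15112) - 17716)) = 1/(-289 + (-81 - 17716)) = 1/(-289 - 17797) = 1/(-18086) = -1/18086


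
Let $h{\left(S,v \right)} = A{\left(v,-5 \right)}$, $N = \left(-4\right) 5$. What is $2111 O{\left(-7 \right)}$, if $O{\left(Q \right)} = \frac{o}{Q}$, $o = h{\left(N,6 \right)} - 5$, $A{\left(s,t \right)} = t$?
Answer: $\frac{21110}{7} \approx 3015.7$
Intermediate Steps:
$N = -20$
$h{\left(S,v \right)} = -5$
$o = -10$ ($o = -5 - 5 = -10$)
$O{\left(Q \right)} = - \frac{10}{Q}$
$2111 O{\left(-7 \right)} = 2111 \left(- \frac{10}{-7}\right) = 2111 \left(\left(-10\right) \left(- \frac{1}{7}\right)\right) = 2111 \cdot \frac{10}{7} = \frac{21110}{7}$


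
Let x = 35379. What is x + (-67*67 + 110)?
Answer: 31000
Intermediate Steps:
x + (-67*67 + 110) = 35379 + (-67*67 + 110) = 35379 + (-4489 + 110) = 35379 - 4379 = 31000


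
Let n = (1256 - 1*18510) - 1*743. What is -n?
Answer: 17997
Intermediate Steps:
n = -17997 (n = (1256 - 18510) - 743 = -17254 - 743 = -17997)
-n = -1*(-17997) = 17997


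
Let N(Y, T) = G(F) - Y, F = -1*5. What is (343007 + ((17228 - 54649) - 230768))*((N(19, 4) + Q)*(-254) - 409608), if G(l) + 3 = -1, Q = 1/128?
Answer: -966691617759/32 ≈ -3.0209e+10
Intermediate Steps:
F = -5
Q = 1/128 ≈ 0.0078125
G(l) = -4 (G(l) = -3 - 1 = -4)
N(Y, T) = -4 - Y
(343007 + ((17228 - 54649) - 230768))*((N(19, 4) + Q)*(-254) - 409608) = (343007 + ((17228 - 54649) - 230768))*(((-4 - 1*19) + 1/128)*(-254) - 409608) = (343007 + (-37421 - 230768))*(((-4 - 19) + 1/128)*(-254) - 409608) = (343007 - 268189)*((-23 + 1/128)*(-254) - 409608) = 74818*(-2943/128*(-254) - 409608) = 74818*(373761/64 - 409608) = 74818*(-25841151/64) = -966691617759/32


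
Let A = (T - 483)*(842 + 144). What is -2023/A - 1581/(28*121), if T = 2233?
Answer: -1436381/3070375 ≈ -0.46782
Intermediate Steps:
A = 1725500 (A = (2233 - 483)*(842 + 144) = 1750*986 = 1725500)
-2023/A - 1581/(28*121) = -2023/1725500 - 1581/(28*121) = -2023*1/1725500 - 1581/3388 = -17/14500 - 1581*1/3388 = -17/14500 - 1581/3388 = -1436381/3070375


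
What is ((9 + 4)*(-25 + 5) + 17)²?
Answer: 59049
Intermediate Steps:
((9 + 4)*(-25 + 5) + 17)² = (13*(-20) + 17)² = (-260 + 17)² = (-243)² = 59049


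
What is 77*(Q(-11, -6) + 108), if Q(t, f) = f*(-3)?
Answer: 9702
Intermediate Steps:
Q(t, f) = -3*f
77*(Q(-11, -6) + 108) = 77*(-3*(-6) + 108) = 77*(18 + 108) = 77*126 = 9702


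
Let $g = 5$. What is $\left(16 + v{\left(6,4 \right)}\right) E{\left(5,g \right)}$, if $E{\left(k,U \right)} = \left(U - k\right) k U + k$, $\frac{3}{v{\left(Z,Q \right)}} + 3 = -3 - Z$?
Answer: $\frac{315}{4} \approx 78.75$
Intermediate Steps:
$v{\left(Z,Q \right)} = \frac{3}{-6 - Z}$ ($v{\left(Z,Q \right)} = \frac{3}{-3 - \left(3 + Z\right)} = \frac{3}{-6 - Z}$)
$E{\left(k,U \right)} = k + U k \left(U - k\right)$ ($E{\left(k,U \right)} = k \left(U - k\right) U + k = U k \left(U - k\right) + k = k + U k \left(U - k\right)$)
$\left(16 + v{\left(6,4 \right)}\right) E{\left(5,g \right)} = \left(16 - \frac{3}{6 + 6}\right) 5 \left(1 + 5^{2} - 5 \cdot 5\right) = \left(16 - \frac{3}{12}\right) 5 \left(1 + 25 - 25\right) = \left(16 - \frac{1}{4}\right) 5 \cdot 1 = \left(16 - \frac{1}{4}\right) 5 = \frac{63}{4} \cdot 5 = \frac{315}{4}$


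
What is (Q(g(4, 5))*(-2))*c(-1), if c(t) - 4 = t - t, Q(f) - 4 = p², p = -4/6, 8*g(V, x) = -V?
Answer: -320/9 ≈ -35.556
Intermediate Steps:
g(V, x) = -V/8 (g(V, x) = (-V)/8 = -V/8)
p = -⅔ (p = -4*⅙ = -⅔ ≈ -0.66667)
Q(f) = 40/9 (Q(f) = 4 + (-⅔)² = 4 + 4/9 = 40/9)
c(t) = 4 (c(t) = 4 + (t - t) = 4 + 0 = 4)
(Q(g(4, 5))*(-2))*c(-1) = ((40/9)*(-2))*4 = -80/9*4 = -320/9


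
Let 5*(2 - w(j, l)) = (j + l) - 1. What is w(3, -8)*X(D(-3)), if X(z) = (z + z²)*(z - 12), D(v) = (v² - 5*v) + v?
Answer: 66528/5 ≈ 13306.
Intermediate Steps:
D(v) = v² - 4*v
w(j, l) = 11/5 - j/5 - l/5 (w(j, l) = 2 - ((j + l) - 1)/5 = 2 - (-1 + j + l)/5 = 2 + (⅕ - j/5 - l/5) = 11/5 - j/5 - l/5)
X(z) = (-12 + z)*(z + z²) (X(z) = (z + z²)*(-12 + z) = (-12 + z)*(z + z²))
w(3, -8)*X(D(-3)) = (11/5 - ⅕*3 - ⅕*(-8))*((-3*(-4 - 3))*(-12 + (-3*(-4 - 3))² - (-33)*(-4 - 3))) = (11/5 - ⅗ + 8/5)*((-3*(-7))*(-12 + (-3*(-7))² - (-33)*(-7))) = 16*(21*(-12 + 21² - 11*21))/5 = 16*(21*(-12 + 441 - 231))/5 = 16*(21*198)/5 = (16/5)*4158 = 66528/5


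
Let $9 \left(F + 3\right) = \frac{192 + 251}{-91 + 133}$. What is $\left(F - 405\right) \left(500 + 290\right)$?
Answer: $- \frac{60743495}{189} \approx -3.2139 \cdot 10^{5}$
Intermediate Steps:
$F = - \frac{691}{378}$ ($F = -3 + \frac{\left(192 + 251\right) \frac{1}{-91 + 133}}{9} = -3 + \frac{443 \cdot \frac{1}{42}}{9} = -3 + \frac{1}{9} \cdot \frac{443}{42} = -3 + \frac{443}{378} = - \frac{691}{378} \approx -1.828$)
$\left(F - 405\right) \left(500 + 290\right) = \left(- \frac{691}{378} - 405\right) \left(500 + 290\right) = \left(- \frac{153781}{378}\right) 790 = - \frac{60743495}{189}$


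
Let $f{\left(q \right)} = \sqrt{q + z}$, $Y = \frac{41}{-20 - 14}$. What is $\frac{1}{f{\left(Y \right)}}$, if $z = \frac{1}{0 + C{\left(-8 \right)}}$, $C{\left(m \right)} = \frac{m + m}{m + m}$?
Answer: $- \frac{i \sqrt{238}}{7} \approx - 2.2039 i$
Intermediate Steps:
$C{\left(m \right)} = 1$ ($C{\left(m \right)} = \frac{2 m}{2 m} = 2 m \frac{1}{2 m} = 1$)
$Y = - \frac{41}{34}$ ($Y = \frac{41}{-20 - 14} = \frac{41}{-34} = 41 \left(- \frac{1}{34}\right) = - \frac{41}{34} \approx -1.2059$)
$z = 1$ ($z = \frac{1}{0 + 1} = 1^{-1} = 1$)
$f{\left(q \right)} = \sqrt{1 + q}$ ($f{\left(q \right)} = \sqrt{q + 1} = \sqrt{1 + q}$)
$\frac{1}{f{\left(Y \right)}} = \frac{1}{\sqrt{1 - \frac{41}{34}}} = \frac{1}{\sqrt{- \frac{7}{34}}} = \frac{1}{\frac{1}{34} i \sqrt{238}} = - \frac{i \sqrt{238}}{7}$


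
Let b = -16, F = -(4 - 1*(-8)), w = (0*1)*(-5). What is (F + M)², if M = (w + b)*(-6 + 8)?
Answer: 1936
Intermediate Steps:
w = 0 (w = 0*(-5) = 0)
F = -12 (F = -(4 + 8) = -1*12 = -12)
M = -32 (M = (0 - 16)*(-6 + 8) = -16*2 = -32)
(F + M)² = (-12 - 32)² = (-44)² = 1936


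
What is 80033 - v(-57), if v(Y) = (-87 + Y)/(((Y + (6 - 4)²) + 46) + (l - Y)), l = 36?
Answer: 3441491/43 ≈ 80035.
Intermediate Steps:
v(Y) = -87/86 + Y/86 (v(Y) = (-87 + Y)/(((Y + (6 - 4)²) + 46) + (36 - Y)) = (-87 + Y)/(((Y + 2²) + 46) + (36 - Y)) = (-87 + Y)/(((Y + 4) + 46) + (36 - Y)) = (-87 + Y)/(((4 + Y) + 46) + (36 - Y)) = (-87 + Y)/((50 + Y) + (36 - Y)) = (-87 + Y)/86 = (-87 + Y)*(1/86) = -87/86 + Y/86)
80033 - v(-57) = 80033 - (-87/86 + (1/86)*(-57)) = 80033 - (-87/86 - 57/86) = 80033 - 1*(-72/43) = 80033 + 72/43 = 3441491/43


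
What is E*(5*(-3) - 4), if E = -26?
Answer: 494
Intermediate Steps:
E*(5*(-3) - 4) = -26*(5*(-3) - 4) = -26*(-15 - 4) = -26*(-19) = 494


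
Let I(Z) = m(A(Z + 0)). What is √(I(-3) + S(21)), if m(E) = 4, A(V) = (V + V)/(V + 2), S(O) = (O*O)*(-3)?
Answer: I*√1319 ≈ 36.318*I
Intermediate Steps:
S(O) = -3*O² (S(O) = O²*(-3) = -3*O²)
A(V) = 2*V/(2 + V) (A(V) = (2*V)/(2 + V) = 2*V/(2 + V))
I(Z) = 4
√(I(-3) + S(21)) = √(4 - 3*21²) = √(4 - 3*441) = √(4 - 1323) = √(-1319) = I*√1319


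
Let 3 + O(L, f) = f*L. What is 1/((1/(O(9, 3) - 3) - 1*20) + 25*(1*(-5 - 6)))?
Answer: -21/6194 ≈ -0.0033904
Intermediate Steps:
O(L, f) = -3 + L*f (O(L, f) = -3 + f*L = -3 + L*f)
1/((1/(O(9, 3) - 3) - 1*20) + 25*(1*(-5 - 6))) = 1/((1/((-3 + 9*3) - 3) - 1*20) + 25*(1*(-5 - 6))) = 1/((1/((-3 + 27) - 3) - 20) + 25*(1*(-11))) = 1/((1/(24 - 3) - 20) + 25*(-11)) = 1/((1/21 - 20) - 275) = 1/(-419/21 - 275) = 1/(-6194/21) = -21/6194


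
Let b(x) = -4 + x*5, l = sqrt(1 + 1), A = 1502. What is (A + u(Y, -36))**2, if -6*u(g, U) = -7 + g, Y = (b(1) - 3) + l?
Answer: (9021 - sqrt(2))**2/36 ≈ 2.2598e+6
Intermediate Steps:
l = sqrt(2) ≈ 1.4142
b(x) = -4 + 5*x
Y = -2 + sqrt(2) (Y = ((-4 + 5*1) - 3) + sqrt(2) = ((-4 + 5) - 3) + sqrt(2) = (1 - 3) + sqrt(2) = -2 + sqrt(2) ≈ -0.58579)
u(g, U) = 7/6 - g/6 (u(g, U) = -(-7 + g)/6 = 7/6 - g/6)
(A + u(Y, -36))**2 = (1502 + (7/6 - (-2 + sqrt(2))/6))**2 = (1502 + (7/6 + (1/3 - sqrt(2)/6)))**2 = (1502 + (3/2 - sqrt(2)/6))**2 = (3007/2 - sqrt(2)/6)**2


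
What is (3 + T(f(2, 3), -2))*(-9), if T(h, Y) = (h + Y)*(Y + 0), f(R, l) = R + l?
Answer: 27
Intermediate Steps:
T(h, Y) = Y*(Y + h) (T(h, Y) = (Y + h)*Y = Y*(Y + h))
(3 + T(f(2, 3), -2))*(-9) = (3 - 2*(-2 + (2 + 3)))*(-9) = (3 - 2*(-2 + 5))*(-9) = (3 - 2*3)*(-9) = (3 - 6)*(-9) = -3*(-9) = 27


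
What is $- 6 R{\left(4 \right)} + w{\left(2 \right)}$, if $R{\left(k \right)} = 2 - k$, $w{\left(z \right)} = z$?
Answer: $14$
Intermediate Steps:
$- 6 R{\left(4 \right)} + w{\left(2 \right)} = - 6 \left(2 - 4\right) + 2 = \left(-6\right) \left(-2\right) + 2 = 12 + 2 = 14$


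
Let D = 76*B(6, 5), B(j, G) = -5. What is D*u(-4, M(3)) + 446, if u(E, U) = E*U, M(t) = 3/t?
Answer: 1966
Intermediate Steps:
D = -380 (D = 76*(-5) = -380)
D*u(-4, M(3)) + 446 = -(-1520)*3/3 + 446 = -(-1520)*3*(⅓) + 446 = -(-1520) + 446 = -380*(-4) + 446 = 1520 + 446 = 1966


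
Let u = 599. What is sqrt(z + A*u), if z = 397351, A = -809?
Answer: 2*I*sqrt(21810) ≈ 295.36*I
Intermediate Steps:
sqrt(z + A*u) = sqrt(397351 - 809*599) = sqrt(397351 - 484591) = sqrt(-87240) = 2*I*sqrt(21810)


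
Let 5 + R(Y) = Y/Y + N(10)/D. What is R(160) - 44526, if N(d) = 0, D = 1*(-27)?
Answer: -44530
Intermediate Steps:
D = -27
R(Y) = -4 (R(Y) = -5 + (Y/Y + 0/(-27)) = -5 + (1 + 0*(-1/27)) = -5 + (1 + 0) = -5 + 1 = -4)
R(160) - 44526 = -4 - 44526 = -44530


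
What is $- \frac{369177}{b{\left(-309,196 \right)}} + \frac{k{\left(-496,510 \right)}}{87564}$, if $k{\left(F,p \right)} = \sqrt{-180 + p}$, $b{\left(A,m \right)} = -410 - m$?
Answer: $\frac{123059}{202} + \frac{\sqrt{330}}{87564} \approx 609.2$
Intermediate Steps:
$- \frac{369177}{b{\left(-309,196 \right)}} + \frac{k{\left(-496,510 \right)}}{87564} = - \frac{369177}{-410 - 196} + \frac{\sqrt{-180 + 510}}{87564} = - \frac{369177}{-410 - 196} + \sqrt{330} \cdot \frac{1}{87564} = - \frac{369177}{-606} + \frac{\sqrt{330}}{87564} = \left(-369177\right) \left(- \frac{1}{606}\right) + \frac{\sqrt{330}}{87564} = \frac{123059}{202} + \frac{\sqrt{330}}{87564}$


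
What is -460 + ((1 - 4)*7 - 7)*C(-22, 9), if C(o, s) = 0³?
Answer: -460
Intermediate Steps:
C(o, s) = 0
-460 + ((1 - 4)*7 - 7)*C(-22, 9) = -460 + ((1 - 4)*7 - 7)*0 = -460 + (-3*7 - 7)*0 = -460 + (-21 - 7)*0 = -460 - 28*0 = -460 + 0 = -460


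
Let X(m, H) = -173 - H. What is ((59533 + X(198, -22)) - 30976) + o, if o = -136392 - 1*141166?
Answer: -249152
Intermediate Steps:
o = -277558 (o = -136392 - 141166 = -277558)
((59533 + X(198, -22)) - 30976) + o = ((59533 + (-173 - 1*(-22))) - 30976) - 277558 = ((59533 + (-173 + 22)) - 30976) - 277558 = ((59533 - 151) - 30976) - 277558 = (59382 - 30976) - 277558 = 28406 - 277558 = -249152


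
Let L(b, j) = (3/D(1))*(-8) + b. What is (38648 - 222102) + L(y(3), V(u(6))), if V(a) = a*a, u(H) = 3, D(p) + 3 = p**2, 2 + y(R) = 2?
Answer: -183442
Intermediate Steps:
y(R) = 0 (y(R) = -2 + 2 = 0)
D(p) = -3 + p**2
V(a) = a**2
L(b, j) = 12 + b (L(b, j) = (3/(-3 + 1**2))*(-8) + b = (3/(-3 + 1))*(-8) + b = (3/(-2))*(-8) + b = (3*(-1/2))*(-8) + b = -3/2*(-8) + b = 12 + b)
(38648 - 222102) + L(y(3), V(u(6))) = (38648 - 222102) + (12 + 0) = -183454 + 12 = -183442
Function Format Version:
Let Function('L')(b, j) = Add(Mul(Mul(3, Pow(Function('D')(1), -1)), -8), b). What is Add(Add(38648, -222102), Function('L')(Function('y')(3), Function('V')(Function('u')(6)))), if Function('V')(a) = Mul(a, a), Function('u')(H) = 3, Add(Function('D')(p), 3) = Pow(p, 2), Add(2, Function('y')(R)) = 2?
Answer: -183442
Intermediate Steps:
Function('y')(R) = 0 (Function('y')(R) = Add(-2, 2) = 0)
Function('D')(p) = Add(-3, Pow(p, 2))
Function('V')(a) = Pow(a, 2)
Function('L')(b, j) = Add(12, b) (Function('L')(b, j) = Add(Mul(Mul(3, Pow(Add(-3, Pow(1, 2)), -1)), -8), b) = Add(Mul(Mul(3, Pow(Add(-3, 1), -1)), -8), b) = Add(Mul(Mul(3, Pow(-2, -1)), -8), b) = Add(Mul(Mul(3, Rational(-1, 2)), -8), b) = Add(Mul(Rational(-3, 2), -8), b) = Add(12, b))
Add(Add(38648, -222102), Function('L')(Function('y')(3), Function('V')(Function('u')(6)))) = Add(Add(38648, -222102), Add(12, 0)) = Add(-183454, 12) = -183442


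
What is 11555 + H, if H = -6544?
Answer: 5011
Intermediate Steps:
11555 + H = 11555 - 6544 = 5011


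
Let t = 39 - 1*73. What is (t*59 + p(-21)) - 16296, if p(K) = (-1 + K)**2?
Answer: -17818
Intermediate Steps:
t = -34 (t = 39 - 73 = -34)
(t*59 + p(-21)) - 16296 = (-34*59 + (-1 - 21)**2) - 16296 = (-2006 + (-22)**2) - 16296 = (-2006 + 484) - 16296 = -1522 - 16296 = -17818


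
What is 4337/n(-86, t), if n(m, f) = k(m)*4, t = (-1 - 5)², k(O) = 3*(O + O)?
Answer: -4337/2064 ≈ -2.1013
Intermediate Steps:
k(O) = 6*O (k(O) = 3*(2*O) = 6*O)
t = 36 (t = (-6)² = 36)
n(m, f) = 24*m (n(m, f) = (6*m)*4 = 24*m)
4337/n(-86, t) = 4337/((24*(-86))) = 4337/(-2064) = 4337*(-1/2064) = -4337/2064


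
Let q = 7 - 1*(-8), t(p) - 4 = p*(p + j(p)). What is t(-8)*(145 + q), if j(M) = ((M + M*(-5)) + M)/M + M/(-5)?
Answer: 12672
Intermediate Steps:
j(M) = -3 - M/5 (j(M) = ((M - 5*M) + M)/M + M*(-⅕) = (-4*M + M)/M - M/5 = (-3*M)/M - M/5 = -3 - M/5)
t(p) = 4 + p*(-3 + 4*p/5) (t(p) = 4 + p*(p + (-3 - p/5)) = 4 + p*(-3 + 4*p/5))
q = 15 (q = 7 + 8 = 15)
t(-8)*(145 + q) = (4 - 3*(-8) + (⅘)*(-8)²)*(145 + 15) = (4 + 24 + (⅘)*64)*160 = (4 + 24 + 256/5)*160 = (396/5)*160 = 12672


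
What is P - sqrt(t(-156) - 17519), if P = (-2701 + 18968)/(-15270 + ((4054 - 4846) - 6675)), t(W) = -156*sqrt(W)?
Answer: -16267/22737 - sqrt(-17519 - 312*I*sqrt(39)) ≈ -8.0645 + 132.56*I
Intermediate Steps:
P = -16267/22737 (P = 16267/(-15270 + (-792 - 6675)) = 16267/(-15270 - 7467) = 16267/(-22737) = 16267*(-1/22737) = -16267/22737 ≈ -0.71544)
P - sqrt(t(-156) - 17519) = -16267/22737 - sqrt(-312*I*sqrt(39) - 17519) = -16267/22737 - sqrt(-17519 - 312*I*sqrt(39))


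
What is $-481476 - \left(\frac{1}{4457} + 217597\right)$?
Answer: $- \frac{3115768362}{4457} \approx -6.9907 \cdot 10^{5}$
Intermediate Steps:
$-481476 - \left(\frac{1}{4457} + 217597\right) = -481476 - \frac{969829830}{4457} = - \frac{3115768362}{4457}$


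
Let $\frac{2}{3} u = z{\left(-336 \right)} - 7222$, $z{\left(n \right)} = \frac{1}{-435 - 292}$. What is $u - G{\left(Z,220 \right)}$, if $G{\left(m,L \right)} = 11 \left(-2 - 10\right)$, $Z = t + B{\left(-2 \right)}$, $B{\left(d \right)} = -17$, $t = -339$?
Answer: $- \frac{15559257}{1454} \approx -10701.0$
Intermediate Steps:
$Z = -356$ ($Z = -339 - 17 = -356$)
$z{\left(n \right)} = - \frac{1}{727}$ ($z{\left(n \right)} = \frac{1}{-727} = - \frac{1}{727}$)
$G{\left(m,L \right)} = -132$ ($G{\left(m,L \right)} = 11 \left(-12\right) = -132$)
$u = - \frac{15751185}{1454}$ ($u = \frac{3 \left(- \frac{1}{727} - 7222\right)}{2} = \frac{3}{2} \left(- \frac{5250395}{727}\right) = - \frac{15751185}{1454} \approx -10833.0$)
$u - G{\left(Z,220 \right)} = - \frac{15751185}{1454} - -132 = - \frac{15751185}{1454} + 132 = - \frac{15559257}{1454}$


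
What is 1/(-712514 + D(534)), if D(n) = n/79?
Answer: -79/56288072 ≈ -1.4035e-6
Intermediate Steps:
D(n) = n/79 (D(n) = n*(1/79) = n/79)
1/(-712514 + D(534)) = 1/(-712514 + (1/79)*534) = 1/(-712514 + 534/79) = 1/(-56288072/79) = -79/56288072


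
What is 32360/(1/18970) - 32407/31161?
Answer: 19128778108793/31161 ≈ 6.1387e+8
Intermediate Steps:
32360/(1/18970) - 32407/31161 = 32360/(1/18970) - 32407*1/31161 = 32360*18970 - 32407/31161 = 613869200 - 32407/31161 = 19128778108793/31161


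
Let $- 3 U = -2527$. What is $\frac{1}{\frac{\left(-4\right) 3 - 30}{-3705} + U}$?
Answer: $\frac{3705}{3120887} \approx 0.0011872$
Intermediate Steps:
$U = \frac{2527}{3}$ ($U = \left(- \frac{1}{3}\right) \left(-2527\right) = \frac{2527}{3} \approx 842.33$)
$\frac{1}{\frac{\left(-4\right) 3 - 30}{-3705} + U} = \frac{1}{\frac{\left(-4\right) 3 - 30}{-3705} + \frac{2527}{3}} = \frac{1}{\left(-12 - 30\right) \left(- \frac{1}{3705}\right) + \frac{2527}{3}} = \frac{1}{\left(-42\right) \left(- \frac{1}{3705}\right) + \frac{2527}{3}} = \frac{1}{\frac{14}{1235} + \frac{2527}{3}} = \frac{1}{\frac{3120887}{3705}} = \frac{3705}{3120887}$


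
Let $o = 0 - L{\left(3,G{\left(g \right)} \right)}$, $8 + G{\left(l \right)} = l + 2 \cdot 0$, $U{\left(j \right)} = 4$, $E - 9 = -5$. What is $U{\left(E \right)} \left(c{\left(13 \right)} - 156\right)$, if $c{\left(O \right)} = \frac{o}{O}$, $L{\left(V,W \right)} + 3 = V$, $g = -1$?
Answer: $-624$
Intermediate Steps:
$E = 4$ ($E = 9 - 5 = 4$)
$G{\left(l \right)} = -8 + l$ ($G{\left(l \right)} = -8 + \left(l + 2 \cdot 0\right) = -8 + \left(l + 0\right) = -8 + l$)
$L{\left(V,W \right)} = -3 + V$
$o = 0$ ($o = 0 - \left(-3 + 3\right) = 0 - 0 = 0 + 0 = 0$)
$c{\left(O \right)} = 0$ ($c{\left(O \right)} = \frac{0}{O} = 0$)
$U{\left(E \right)} \left(c{\left(13 \right)} - 156\right) = 4 \left(0 - 156\right) = 4 \left(-156\right) = -624$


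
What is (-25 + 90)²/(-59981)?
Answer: -4225/59981 ≈ -0.070439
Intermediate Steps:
(-25 + 90)²/(-59981) = 65²*(-1/59981) = 4225*(-1/59981) = -4225/59981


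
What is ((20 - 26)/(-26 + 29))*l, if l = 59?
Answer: -118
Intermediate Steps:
((20 - 26)/(-26 + 29))*l = ((20 - 26)/(-26 + 29))*59 = -6/3*59 = -6*⅓*59 = -2*59 = -118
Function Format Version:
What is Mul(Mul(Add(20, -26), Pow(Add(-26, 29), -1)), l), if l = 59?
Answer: -118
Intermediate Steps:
Mul(Mul(Add(20, -26), Pow(Add(-26, 29), -1)), l) = Mul(Mul(Add(20, -26), Pow(Add(-26, 29), -1)), 59) = Mul(Mul(-6, Pow(3, -1)), 59) = Mul(Mul(-6, Rational(1, 3)), 59) = Mul(-2, 59) = -118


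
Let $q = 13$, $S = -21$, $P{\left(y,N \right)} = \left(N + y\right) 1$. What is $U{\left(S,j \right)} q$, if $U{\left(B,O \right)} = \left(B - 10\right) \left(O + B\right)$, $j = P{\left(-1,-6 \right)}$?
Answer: $11284$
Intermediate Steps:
$P{\left(y,N \right)} = N + y$
$j = -7$ ($j = -6 - 1 = -7$)
$U{\left(B,O \right)} = \left(-10 + B\right) \left(B + O\right)$
$U{\left(S,j \right)} q = \left(\left(-21\right)^{2} - -210 - -70 - -147\right) 13 = \left(441 + 210 + 70 + 147\right) 13 = 868 \cdot 13 = 11284$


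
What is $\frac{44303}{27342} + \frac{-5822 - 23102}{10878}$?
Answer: $- \frac{150103}{144522} \approx -1.0386$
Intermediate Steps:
$\frac{44303}{27342} + \frac{-5822 - 23102}{10878} = 44303 \cdot \frac{1}{27342} + \left(-5822 - 23102\right) \frac{1}{10878} = \frac{6329}{3906} - \frac{2066}{777} = - \frac{150103}{144522}$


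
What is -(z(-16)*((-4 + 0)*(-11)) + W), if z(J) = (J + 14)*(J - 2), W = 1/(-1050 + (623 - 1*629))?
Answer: -1672703/1056 ≈ -1584.0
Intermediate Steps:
W = -1/1056 (W = 1/(-1050 + (623 - 629)) = 1/(-1050 - 6) = 1/(-1056) = -1/1056 ≈ -0.00094697)
z(J) = (-2 + J)*(14 + J) (z(J) = (14 + J)*(-2 + J) = (-2 + J)*(14 + J))
-(z(-16)*((-4 + 0)*(-11)) + W) = -((-28 + (-16)² + 12*(-16))*((-4 + 0)*(-11)) - 1/1056) = -((-28 + 256 - 192)*(-4*(-11)) - 1/1056) = -(36*44 - 1/1056) = -(1584 - 1/1056) = -1*1672703/1056 = -1672703/1056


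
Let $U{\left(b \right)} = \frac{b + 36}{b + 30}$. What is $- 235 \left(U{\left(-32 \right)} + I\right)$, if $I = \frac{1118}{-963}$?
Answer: $\frac{715340}{963} \approx 742.82$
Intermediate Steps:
$U{\left(b \right)} = \frac{36 + b}{30 + b}$
$I = - \frac{1118}{963}$ ($I = 1118 \left(- \frac{1}{963}\right) = - \frac{1118}{963} \approx -1.161$)
$- 235 \left(U{\left(-32 \right)} + I\right) = - 235 \left(\frac{36 - 32}{30 - 32} - \frac{1118}{963}\right) = - 235 \left(\frac{1}{-2} \cdot 4 - \frac{1118}{963}\right) = - 235 \left(\left(- \frac{1}{2}\right) 4 - \frac{1118}{963}\right) = - 235 \left(-2 - \frac{1118}{963}\right) = \left(-235\right) \left(- \frac{3044}{963}\right) = \frac{715340}{963}$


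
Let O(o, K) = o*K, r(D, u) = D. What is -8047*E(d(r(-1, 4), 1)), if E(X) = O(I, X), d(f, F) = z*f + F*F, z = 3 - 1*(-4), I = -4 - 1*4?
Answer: -386256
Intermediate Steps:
I = -8 (I = -4 - 4 = -8)
z = 7 (z = 3 + 4 = 7)
O(o, K) = K*o
d(f, F) = F**2 + 7*f (d(f, F) = 7*f + F*F = 7*f + F**2 = F**2 + 7*f)
E(X) = -8*X (E(X) = X*(-8) = -8*X)
-8047*E(d(r(-1, 4), 1)) = -(-64376)*(1**2 + 7*(-1)) = -(-64376)*(1 - 7) = -(-64376)*(-6) = -8047*48 = -386256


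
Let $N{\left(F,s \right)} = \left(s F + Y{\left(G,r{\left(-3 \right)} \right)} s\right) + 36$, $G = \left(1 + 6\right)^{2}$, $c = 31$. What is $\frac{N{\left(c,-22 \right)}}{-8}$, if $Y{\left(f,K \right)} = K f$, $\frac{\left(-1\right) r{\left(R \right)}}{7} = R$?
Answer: $\frac{5821}{2} \approx 2910.5$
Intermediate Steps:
$r{\left(R \right)} = - 7 R$
$G = 49$ ($G = 7^{2} = 49$)
$N{\left(F,s \right)} = 36 + 1029 s + F s$ ($N{\left(F,s \right)} = \left(s F + \left(-7\right) \left(-3\right) 49 s\right) + 36 = \left(F s + 21 \cdot 49 s\right) + 36 = \left(F s + 1029 s\right) + 36 = \left(1029 s + F s\right) + 36 = 36 + 1029 s + F s$)
$\frac{N{\left(c,-22 \right)}}{-8} = \frac{36 + 1029 \left(-22\right) + 31 \left(-22\right)}{-8} = - \frac{36 - 22638 - 682}{8} = \left(- \frac{1}{8}\right) \left(-23284\right) = \frac{5821}{2}$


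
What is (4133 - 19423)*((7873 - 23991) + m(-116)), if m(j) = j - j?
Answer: 246444220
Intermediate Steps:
m(j) = 0
(4133 - 19423)*((7873 - 23991) + m(-116)) = (4133 - 19423)*((7873 - 23991) + 0) = -15290*(-16118 + 0) = -15290*(-16118) = 246444220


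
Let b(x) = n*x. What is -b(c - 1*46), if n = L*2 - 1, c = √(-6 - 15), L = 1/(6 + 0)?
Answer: -92/3 + 2*I*√21/3 ≈ -30.667 + 3.055*I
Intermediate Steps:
L = ⅙ (L = 1/6 = ⅙ ≈ 0.16667)
c = I*√21 (c = √(-21) = I*√21 ≈ 4.5826*I)
n = -⅔ (n = (⅙)*2 - 1 = ⅓ - 1 = -⅔ ≈ -0.66667)
b(x) = -2*x/3
-b(c - 1*46) = -(-2)*(I*√21 - 1*46)/3 = -(-2)*(I*√21 - 46)/3 = -(-2)*(-46 + I*√21)/3 = -(92/3 - 2*I*√21/3) = -92/3 + 2*I*√21/3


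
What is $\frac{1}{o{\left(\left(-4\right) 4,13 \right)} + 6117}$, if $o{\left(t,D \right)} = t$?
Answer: $\frac{1}{6101} \approx 0.00016391$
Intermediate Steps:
$\frac{1}{o{\left(\left(-4\right) 4,13 \right)} + 6117} = \frac{1}{\left(-4\right) 4 + 6117} = \frac{1}{-16 + 6117} = \frac{1}{6101}$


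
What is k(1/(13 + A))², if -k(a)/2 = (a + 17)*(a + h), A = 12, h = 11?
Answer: 55296463104/390625 ≈ 1.4156e+5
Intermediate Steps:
k(a) = -2*(11 + a)*(17 + a) (k(a) = -2*(a + 17)*(a + 11) = -2*(17 + a)*(11 + a) = -2*(11 + a)*(17 + a))
k(1/(13 + A))² = (-374 - 56/(13 + 12) - 2/(13 + 12)²)² = (-374 - 56/25 - 2*(1/25)²)² = (-374 - 56*1/25 - 2*(1/25)²)² = (-374 - 56/25 - 2*1/625)² = (-374 - 56/25 - 2/625)² = (-235152/625)² = 55296463104/390625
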